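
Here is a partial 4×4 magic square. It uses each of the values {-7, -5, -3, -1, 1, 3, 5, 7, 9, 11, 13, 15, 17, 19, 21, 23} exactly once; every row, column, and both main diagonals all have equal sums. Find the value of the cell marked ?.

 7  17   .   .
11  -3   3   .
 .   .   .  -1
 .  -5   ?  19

5

The 16 entries sum to 128, so each line sums to 128/4 = 32.
Row 2 needs 32; the known cells sum to 11, so (2,4) = 21.
From column 2, 32 − (17 + (-3) + (-5)) gives (3,2) = 23.
Using column 4: 21 + (-1) + 19 + ? → (1,4) = 32 − 39 = -7.
Main diagonal must total 32; the given cells sum to 23, so (3,3) = 9.
From anti-diagonal, 32 − (-7 + 3 + 23) gives (4,1) = 13.
Row 1: 7 + 17 + (-7) + ? = 32, so (1,3) = 15.
Row 3 needs 32; the known cells sum to 31, so (3,1) = 1.
From row 4, 32 − (13 + (-5) + 19) gives (4,3) = 5.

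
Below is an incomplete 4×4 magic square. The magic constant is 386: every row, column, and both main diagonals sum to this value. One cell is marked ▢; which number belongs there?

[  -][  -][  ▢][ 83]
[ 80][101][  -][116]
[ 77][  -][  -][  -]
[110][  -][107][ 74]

98

Row 2 must total 386; the given cells sum to 297, so (2,3) = 89.
The remaining cell in row 4 is (4,2) = 386 − 291 = 95.
Column 1: 80 + 77 + 110 + ? = 386, so (1,1) = 119.
Column 4 must total 386; the given cells sum to 273, so (3,4) = 113.
Main diagonal: 119 + 101 + 74 + ? = 386, so (3,3) = 92.
The remaining cell in anti-diagonal is (3,2) = 386 − 282 = 104.
Column 2: 101 + 104 + 95 + ? = 386, so (1,2) = 86.
Column 3: 89 + 92 + 107 + ? = 386, so (1,3) = 98.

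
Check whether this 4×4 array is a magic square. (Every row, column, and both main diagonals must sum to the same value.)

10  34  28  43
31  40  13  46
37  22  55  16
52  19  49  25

Row 1: 10 + 34 + 28 + 43 = 115.
Row 2: 31 + 40 + 13 + 46 = 130.
Row 3: 37 + 22 + 55 + 16 = 130.
Row 4: 52 + 19 + 49 + 25 = 145.
Column 1: 10 + 31 + 37 + 52 = 130.
Column 2: 34 + 40 + 22 + 19 = 115.
Column 3: 28 + 13 + 55 + 49 = 145.
Column 4: 43 + 46 + 16 + 25 = 130.
Main diagonal: 10 + 40 + 55 + 25 = 130.
Anti-diagonal: 43 + 13 + 22 + 52 = 130.

No — row 2 sums to 130 but row 1 sums to 115.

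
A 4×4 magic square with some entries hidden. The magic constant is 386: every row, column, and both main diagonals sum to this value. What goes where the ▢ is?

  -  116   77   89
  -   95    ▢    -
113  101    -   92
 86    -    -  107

Row 1 needs 386; the known cells sum to 282, so (1,1) = 104.
From row 3, 386 − (113 + 101 + 92) gives (3,3) = 80.
From column 1, 386 − (104 + 113 + 86) gives (2,1) = 83.
Column 2: 116 + 95 + 101 + ? = 386, so (4,2) = 74.
Using column 4: 89 + 92 + 107 + ? → (2,4) = 386 − 288 = 98.
The remaining cell in anti-diagonal is (2,3) = 386 − 276 = 110.

110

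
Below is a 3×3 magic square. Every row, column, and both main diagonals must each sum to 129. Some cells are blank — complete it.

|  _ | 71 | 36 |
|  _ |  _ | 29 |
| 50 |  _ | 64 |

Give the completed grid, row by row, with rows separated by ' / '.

Row 1: 71 + 36 + ? = 129, so (1,1) = 22.
Row 3 must total 129; the given cells sum to 114, so (3,2) = 15.
From column 1, 129 − (22 + 50) gives (2,1) = 57.
Using column 2: 71 + 15 + ? → (2,2) = 129 − 86 = 43.

22 71 36 / 57 43 29 / 50 15 64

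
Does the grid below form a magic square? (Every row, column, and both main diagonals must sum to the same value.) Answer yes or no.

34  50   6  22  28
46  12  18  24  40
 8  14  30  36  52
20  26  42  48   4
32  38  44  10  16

Row 1: 34 + 50 + 6 + 22 + 28 = 140.
Row 2: 46 + 12 + 18 + 24 + 40 = 140.
Row 3: 8 + 14 + 30 + 36 + 52 = 140.
Row 4: 20 + 26 + 42 + 48 + 4 = 140.
Row 5: 32 + 38 + 44 + 10 + 16 = 140.
Column 1: 34 + 46 + 8 + 20 + 32 = 140.
Column 2: 50 + 12 + 14 + 26 + 38 = 140.
Column 3: 6 + 18 + 30 + 42 + 44 = 140.
Column 4: 22 + 24 + 36 + 48 + 10 = 140.
Column 5: 28 + 40 + 52 + 4 + 16 = 140.
Main diagonal: 34 + 12 + 30 + 48 + 16 = 140.
Anti-diagonal: 28 + 24 + 30 + 26 + 32 = 140.
All lines sum to 140.

Yes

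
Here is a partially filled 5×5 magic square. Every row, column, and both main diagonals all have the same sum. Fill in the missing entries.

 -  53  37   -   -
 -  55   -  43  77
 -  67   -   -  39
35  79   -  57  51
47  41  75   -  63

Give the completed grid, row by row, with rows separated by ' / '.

59 53 37 81 65 / 71 55 49 43 77 / 83 67 61 45 39 / 35 79 73 57 51 / 47 41 75 69 63

Column 2 is already complete: 53 + 55 + 67 + 79 + 41 = 295, so that is the magic constant.
Using row 4: 35 + 79 + 57 + 51 + ? → (4,3) = 295 − 222 = 73.
Using row 5: 47 + 41 + 75 + 63 + ? → (5,4) = 295 − 226 = 69.
Column 5 must total 295; the given cells sum to 230, so (1,5) = 65.
Anti-diagonal must total 295; the given cells sum to 234, so (3,3) = 61.
Using column 3: 37 + 61 + 73 + 75 + ? → (2,3) = 295 − 246 = 49.
From main diagonal, 295 − (55 + 61 + 57 + 63) gives (1,1) = 59.
Row 1 must total 295; the given cells sum to 214, so (1,4) = 81.
Using row 2: 55 + 49 + 43 + 77 + ? → (2,1) = 295 − 224 = 71.
From column 1, 295 − (59 + 71 + 35 + 47) gives (3,1) = 83.
The remaining cell in column 4 is (3,4) = 295 − 250 = 45.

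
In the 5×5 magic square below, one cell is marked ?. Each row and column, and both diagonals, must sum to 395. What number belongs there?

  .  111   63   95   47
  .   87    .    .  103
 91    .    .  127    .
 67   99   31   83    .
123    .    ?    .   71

Using row 1: 111 + 63 + 95 + 47 + ? → (1,1) = 395 − 316 = 79.
Row 4 needs 395; the known cells sum to 280, so (4,5) = 115.
Column 1: 79 + 91 + 67 + 123 + ? = 395, so (2,1) = 35.
Column 5: 47 + 103 + 115 + 71 + ? = 395, so (3,5) = 59.
From main diagonal, 395 − (79 + 87 + 83 + 71) gives (3,3) = 75.
The remaining cell in anti-diagonal is (2,4) = 395 − 344 = 51.
From row 2, 395 − (35 + 87 + 51 + 103) gives (2,3) = 119.
The remaining cell in row 3 is (3,2) = 395 − 352 = 43.
Column 2 must total 395; the given cells sum to 340, so (5,2) = 55.
Column 3: 63 + 119 + 75 + 31 + ? = 395, so (5,3) = 107.

107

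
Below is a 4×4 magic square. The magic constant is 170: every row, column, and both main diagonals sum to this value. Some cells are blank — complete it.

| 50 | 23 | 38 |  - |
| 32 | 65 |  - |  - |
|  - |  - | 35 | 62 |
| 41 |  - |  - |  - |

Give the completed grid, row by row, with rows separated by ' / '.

50 23 38 59 / 32 65 44 29 / 47 26 35 62 / 41 56 53 20

Using row 1: 50 + 23 + 38 + ? → (1,4) = 170 − 111 = 59.
Column 1 must total 170; the given cells sum to 123, so (3,1) = 47.
From main diagonal, 170 − (50 + 65 + 35) gives (4,4) = 20.
Row 3: 47 + 35 + 62 + ? = 170, so (3,2) = 26.
Column 2 must total 170; the given cells sum to 114, so (4,2) = 56.
Column 4: 59 + 62 + 20 + ? = 170, so (2,4) = 29.
Using anti-diagonal: 59 + 26 + 41 + ? → (2,3) = 170 − 126 = 44.
Using row 4: 41 + 56 + 20 + ? → (4,3) = 170 − 117 = 53.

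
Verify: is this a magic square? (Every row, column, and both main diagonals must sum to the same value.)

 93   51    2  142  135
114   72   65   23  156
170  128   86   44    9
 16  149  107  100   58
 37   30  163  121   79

No — anti-diagonal sums to 430 but row 1 sums to 423.

Row 1: 93 + 51 + 2 + 142 + 135 = 423.
Row 2: 114 + 72 + 65 + 23 + 156 = 430.
Row 3: 170 + 128 + 86 + 44 + 9 = 437.
Row 4: 16 + 149 + 107 + 100 + 58 = 430.
Row 5: 37 + 30 + 163 + 121 + 79 = 430.
Column 1: 93 + 114 + 170 + 16 + 37 = 430.
Column 2: 51 + 72 + 128 + 149 + 30 = 430.
Column 3: 2 + 65 + 86 + 107 + 163 = 423.
Column 4: 142 + 23 + 44 + 100 + 121 = 430.
Column 5: 135 + 156 + 9 + 58 + 79 = 437.
Main diagonal: 93 + 72 + 86 + 100 + 79 = 430.
Anti-diagonal: 135 + 23 + 86 + 149 + 37 = 430.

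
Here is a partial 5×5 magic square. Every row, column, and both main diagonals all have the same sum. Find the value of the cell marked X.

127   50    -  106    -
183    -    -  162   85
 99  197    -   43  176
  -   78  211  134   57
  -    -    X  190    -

Column 4 is complete and sums to 635; that is the magic constant.
Using row 3: 99 + 197 + 43 + 176 + ? → (3,3) = 635 − 515 = 120.
From row 4, 635 − (78 + 211 + 134 + 57) gives (4,1) = 155.
The remaining cell in column 1 is (5,1) = 635 − 564 = 71.
Anti-diagonal needs 635; the known cells sum to 431, so (1,5) = 204.
Row 1 needs 635; the known cells sum to 487, so (1,3) = 148.
Column 5: 204 + 85 + 176 + 57 + ? = 635, so (5,5) = 113.
Using main diagonal: 127 + 120 + 134 + 113 + ? → (2,2) = 635 − 494 = 141.
Row 2: 183 + 141 + 162 + 85 + ? = 635, so (2,3) = 64.
Column 2: 50 + 141 + 197 + 78 + ? = 635, so (5,2) = 169.
Column 3 must total 635; the given cells sum to 543, so (5,3) = 92.

92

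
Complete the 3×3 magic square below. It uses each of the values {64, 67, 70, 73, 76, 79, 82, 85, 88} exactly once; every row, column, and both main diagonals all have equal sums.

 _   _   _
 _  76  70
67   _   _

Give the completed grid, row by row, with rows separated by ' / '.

The 9 entries sum to 684, so each line sums to 684/3 = 228.
Row 2 needs 228; the known cells sum to 146, so (2,1) = 82.
Using column 1: 82 + 67 + ? → (1,1) = 228 − 149 = 79.
Main diagonal needs 228; the known cells sum to 155, so (3,3) = 73.
Using anti-diagonal: 76 + 67 + ? → (1,3) = 228 − 143 = 85.
The remaining cell in row 1 is (1,2) = 228 − 164 = 64.
Row 3 needs 228; the known cells sum to 140, so (3,2) = 88.

79 64 85 / 82 76 70 / 67 88 73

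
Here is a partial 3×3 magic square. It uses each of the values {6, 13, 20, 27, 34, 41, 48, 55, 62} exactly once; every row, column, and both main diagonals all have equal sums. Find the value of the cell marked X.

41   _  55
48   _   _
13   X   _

62

The 9 entries sum to 306, so each line sums to 306/3 = 102.
Row 1 needs 102; the known cells sum to 96, so (1,2) = 6.
Anti-diagonal needs 102; the known cells sum to 68, so (2,2) = 34.
From row 2, 102 − (48 + 34) gives (2,3) = 20.
Column 2: 6 + 34 + ? = 102, so (3,2) = 62.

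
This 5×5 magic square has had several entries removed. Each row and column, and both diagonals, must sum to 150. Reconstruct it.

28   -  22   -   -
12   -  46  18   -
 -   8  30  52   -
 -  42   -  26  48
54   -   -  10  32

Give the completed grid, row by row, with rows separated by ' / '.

28 50 22 44 6 / 12 34 46 18 40 / 36 8 30 52 24 / 20 42 14 26 48 / 54 16 38 10 32

From column 4, 150 − (18 + 52 + 26 + 10) gives (1,4) = 44.
Main diagonal needs 150; the known cells sum to 116, so (2,2) = 34.
Anti-diagonal needs 150; the known cells sum to 144, so (1,5) = 6.
The remaining cell in row 1 is (1,2) = 150 − 100 = 50.
The remaining cell in row 2 is (2,5) = 150 − 110 = 40.
Column 2 needs 150; the known cells sum to 134, so (5,2) = 16.
Column 5 must total 150; the given cells sum to 126, so (3,5) = 24.
Row 3 needs 150; the known cells sum to 114, so (3,1) = 36.
Row 5 needs 150; the known cells sum to 112, so (5,3) = 38.
Column 1 must total 150; the given cells sum to 130, so (4,1) = 20.
The remaining cell in column 3 is (4,3) = 150 − 136 = 14.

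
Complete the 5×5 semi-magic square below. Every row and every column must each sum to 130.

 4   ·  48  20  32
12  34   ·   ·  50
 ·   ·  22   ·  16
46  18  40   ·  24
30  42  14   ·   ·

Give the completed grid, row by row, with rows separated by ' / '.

Row 1 must total 130; the given cells sum to 104, so (1,2) = 26.
Row 4: 46 + 18 + 40 + 24 + ? = 130, so (4,4) = 2.
From column 1, 130 − (4 + 12 + 46 + 30) gives (3,1) = 38.
From column 2, 130 − (26 + 34 + 18 + 42) gives (3,2) = 10.
Using column 3: 48 + 22 + 40 + 14 + ? → (2,3) = 130 − 124 = 6.
Column 5: 32 + 50 + 16 + 24 + ? = 130, so (5,5) = 8.
Using row 2: 12 + 34 + 6 + 50 + ? → (2,4) = 130 − 102 = 28.
Row 3: 38 + 10 + 22 + 16 + ? = 130, so (3,4) = 44.
Row 5 must total 130; the given cells sum to 94, so (5,4) = 36.

4 26 48 20 32 / 12 34 6 28 50 / 38 10 22 44 16 / 46 18 40 2 24 / 30 42 14 36 8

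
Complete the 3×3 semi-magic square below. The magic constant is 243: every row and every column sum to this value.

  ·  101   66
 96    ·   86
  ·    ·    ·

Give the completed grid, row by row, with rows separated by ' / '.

76 101 66 / 96 61 86 / 71 81 91

Row 1 must total 243; the given cells sum to 167, so (1,1) = 76.
From row 2, 243 − (96 + 86) gives (2,2) = 61.
From column 1, 243 − (76 + 96) gives (3,1) = 71.
Using column 2: 101 + 61 + ? → (3,2) = 243 − 162 = 81.
The remaining cell in column 3 is (3,3) = 243 − 152 = 91.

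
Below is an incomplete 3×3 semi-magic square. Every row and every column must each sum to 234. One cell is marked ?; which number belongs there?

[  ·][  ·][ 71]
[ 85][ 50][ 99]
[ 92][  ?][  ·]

78

Column 1: 85 + 92 + ? = 234, so (1,1) = 57.
From column 3, 234 − (71 + 99) gives (3,3) = 64.
The remaining cell in row 1 is (1,2) = 234 − 128 = 106.
Using row 3: 92 + 64 + ? → (3,2) = 234 − 156 = 78.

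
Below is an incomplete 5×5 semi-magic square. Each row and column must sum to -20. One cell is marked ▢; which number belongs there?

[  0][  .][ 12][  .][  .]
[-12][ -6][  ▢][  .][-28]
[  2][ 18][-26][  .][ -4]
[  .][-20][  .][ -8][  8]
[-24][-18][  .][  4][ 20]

From row 3, -20 − (2 + 18 + (-26) + (-4)) gives (3,4) = -10.
Using row 5: -24 + (-18) + 4 + 20 + ? → (5,3) = -20 − (-18) = -2.
From column 1, -20 − (0 + (-12) + 2 + (-24)) gives (4,1) = 14.
Column 2: -6 + 18 + (-20) + (-18) + ? = -20, so (1,2) = 6.
The remaining cell in column 5 is (1,5) = -20 − (-4) = -16.
The remaining cell in row 1 is (1,4) = -20 − 2 = -22.
Row 4 needs -20; the known cells sum to -6, so (4,3) = -14.
Column 3 must total -20; the given cells sum to -30, so (2,3) = 10.

10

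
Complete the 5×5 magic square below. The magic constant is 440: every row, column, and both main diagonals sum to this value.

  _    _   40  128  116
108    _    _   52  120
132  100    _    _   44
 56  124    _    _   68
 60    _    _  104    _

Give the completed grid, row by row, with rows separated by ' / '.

Column 1: 108 + 132 + 56 + 60 + ? = 440, so (1,1) = 84.
Column 5: 116 + 120 + 44 + 68 + ? = 440, so (5,5) = 92.
The remaining cell in anti-diagonal is (3,3) = 440 − 352 = 88.
The remaining cell in row 1 is (1,2) = 440 − 368 = 72.
Using row 3: 132 + 100 + 88 + 44 + ? → (3,4) = 440 − 364 = 76.
Column 4 must total 440; the given cells sum to 360, so (4,4) = 80.
Using main diagonal: 84 + 88 + 80 + 92 + ? → (2,2) = 440 − 344 = 96.
Row 2 must total 440; the given cells sum to 376, so (2,3) = 64.
From row 4, 440 − (56 + 124 + 80 + 68) gives (4,3) = 112.
Column 2 needs 440; the known cells sum to 392, so (5,2) = 48.
Column 3: 40 + 64 + 88 + 112 + ? = 440, so (5,3) = 136.

84 72 40 128 116 / 108 96 64 52 120 / 132 100 88 76 44 / 56 124 112 80 68 / 60 48 136 104 92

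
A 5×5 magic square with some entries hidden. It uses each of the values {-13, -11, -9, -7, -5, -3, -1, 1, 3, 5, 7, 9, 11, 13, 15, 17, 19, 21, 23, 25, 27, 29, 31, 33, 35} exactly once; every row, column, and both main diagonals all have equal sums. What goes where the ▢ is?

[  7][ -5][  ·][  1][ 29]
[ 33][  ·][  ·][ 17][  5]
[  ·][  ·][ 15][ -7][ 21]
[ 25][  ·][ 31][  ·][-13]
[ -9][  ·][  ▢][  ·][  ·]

The 25 entries sum to 275, so each line sums to 275/5 = 55.
Row 1 must total 55; the given cells sum to 32, so (1,3) = 23.
The remaining cell in column 1 is (3,1) = 55 − 56 = -1.
From column 5, 55 − (29 + 5 + 21 + (-13)) gives (5,5) = 13.
Using anti-diagonal: 29 + 17 + 15 + (-9) + ? → (4,2) = 55 − 52 = 3.
Row 3 must total 55; the given cells sum to 28, so (3,2) = 27.
Row 4 needs 55; the known cells sum to 46, so (4,4) = 9.
From column 4, 55 − (1 + 17 + (-7) + 9) gives (5,4) = 35.
Main diagonal: 7 + 15 + 9 + 13 + ? = 55, so (2,2) = 11.
Row 2 must total 55; the given cells sum to 66, so (2,3) = -11.
Using column 2: -5 + 11 + 27 + 3 + ? → (5,2) = 55 − 36 = 19.
The remaining cell in column 3 is (5,3) = 55 − 58 = -3.

-3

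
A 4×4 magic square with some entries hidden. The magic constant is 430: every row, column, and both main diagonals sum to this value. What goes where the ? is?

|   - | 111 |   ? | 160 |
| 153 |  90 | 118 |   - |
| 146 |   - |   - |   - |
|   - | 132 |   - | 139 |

The remaining cell in row 2 is (2,4) = 430 − 361 = 69.
Column 2 must total 430; the given cells sum to 333, so (3,2) = 97.
Column 4 needs 430; the known cells sum to 368, so (3,4) = 62.
Anti-diagonal must total 430; the given cells sum to 375, so (4,1) = 55.
Row 3 must total 430; the given cells sum to 305, so (3,3) = 125.
The remaining cell in row 4 is (4,3) = 430 − 326 = 104.
Column 1: 153 + 146 + 55 + ? = 430, so (1,1) = 76.
Using column 3: 118 + 125 + 104 + ? → (1,3) = 430 − 347 = 83.

83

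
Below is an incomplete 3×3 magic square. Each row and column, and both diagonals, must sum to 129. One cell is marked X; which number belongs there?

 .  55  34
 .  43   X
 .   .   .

49

Row 1 must total 129; the given cells sum to 89, so (1,1) = 40.
Column 2: 55 + 43 + ? = 129, so (3,2) = 31.
Main diagonal needs 129; the known cells sum to 83, so (3,3) = 46.
From anti-diagonal, 129 − (34 + 43) gives (3,1) = 52.
The remaining cell in column 1 is (2,1) = 129 − 92 = 37.
Column 3 must total 129; the given cells sum to 80, so (2,3) = 49.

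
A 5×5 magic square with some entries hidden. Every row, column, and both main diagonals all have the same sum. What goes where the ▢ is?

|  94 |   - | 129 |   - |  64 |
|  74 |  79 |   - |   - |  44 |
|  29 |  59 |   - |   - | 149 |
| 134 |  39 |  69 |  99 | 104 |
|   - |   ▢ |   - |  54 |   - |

Row 4 is complete and sums to 445; that is the magic constant.
Using column 1: 94 + 74 + 29 + 134 + ? → (5,1) = 445 − 331 = 114.
From column 5, 445 − (64 + 44 + 149 + 104) gives (5,5) = 84.
Main diagonal needs 445; the known cells sum to 356, so (3,3) = 89.
Anti-diagonal: 64 + 89 + 39 + 114 + ? = 445, so (2,4) = 139.
Row 2 must total 445; the given cells sum to 336, so (2,3) = 109.
The remaining cell in row 3 is (3,4) = 445 − 326 = 119.
Column 3 must total 445; the given cells sum to 396, so (5,3) = 49.
The remaining cell in column 4 is (1,4) = 445 − 411 = 34.
Row 1: 94 + 129 + 34 + 64 + ? = 445, so (1,2) = 124.
Row 5 must total 445; the given cells sum to 301, so (5,2) = 144.

144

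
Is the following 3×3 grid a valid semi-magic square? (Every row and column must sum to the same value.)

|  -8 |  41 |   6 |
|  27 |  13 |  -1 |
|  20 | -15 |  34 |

Yes

Row 1: -8 + 41 + 6 = 39.
Row 2: 27 + 13 + (-1) = 39.
Row 3: 20 + (-15) + 34 = 39.
Column 1: -8 + 27 + 20 = 39.
Column 2: 41 + 13 + (-15) = 39.
Column 3: 6 + (-1) + 34 = 39.
All lines sum to 39.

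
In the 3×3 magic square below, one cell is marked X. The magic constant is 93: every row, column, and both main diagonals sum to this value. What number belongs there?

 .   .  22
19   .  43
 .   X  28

25

Row 2 must total 93; the given cells sum to 62, so (2,2) = 31.
Using main diagonal: 31 + 28 + ? → (1,1) = 93 − 59 = 34.
The remaining cell in anti-diagonal is (3,1) = 93 − 53 = 40.
Using row 1: 34 + 22 + ? → (1,2) = 93 − 56 = 37.
Row 3 must total 93; the given cells sum to 68, so (3,2) = 25.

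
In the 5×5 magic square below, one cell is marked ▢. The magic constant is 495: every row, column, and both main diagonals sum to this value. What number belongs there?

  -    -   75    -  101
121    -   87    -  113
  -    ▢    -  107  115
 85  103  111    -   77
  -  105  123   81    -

Row 4 needs 495; the known cells sum to 376, so (4,4) = 119.
Using column 3: 75 + 87 + 111 + 123 + ? → (3,3) = 495 − 396 = 99.
Using column 5: 101 + 113 + 115 + 77 + ? → (5,5) = 495 − 406 = 89.
Using row 5: 105 + 123 + 81 + 89 + ? → (5,1) = 495 − 398 = 97.
The remaining cell in anti-diagonal is (2,4) = 495 − 400 = 95.
From row 2, 495 − (121 + 87 + 95 + 113) gives (2,2) = 79.
Column 4: 95 + 107 + 119 + 81 + ? = 495, so (1,4) = 93.
Using main diagonal: 79 + 99 + 119 + 89 + ? → (1,1) = 495 − 386 = 109.
Row 1 needs 495; the known cells sum to 378, so (1,2) = 117.
Column 1: 109 + 121 + 85 + 97 + ? = 495, so (3,1) = 83.
Using column 2: 117 + 79 + 103 + 105 + ? → (3,2) = 495 − 404 = 91.

91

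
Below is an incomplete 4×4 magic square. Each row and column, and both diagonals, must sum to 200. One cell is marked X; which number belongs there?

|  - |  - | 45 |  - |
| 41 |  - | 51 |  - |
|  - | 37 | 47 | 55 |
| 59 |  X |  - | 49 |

35

Row 3: 37 + 47 + 55 + ? = 200, so (3,1) = 61.
Column 1: 41 + 61 + 59 + ? = 200, so (1,1) = 39.
Column 3 must total 200; the given cells sum to 143, so (4,3) = 57.
From main diagonal, 200 − (39 + 47 + 49) gives (2,2) = 65.
From anti-diagonal, 200 − (51 + 37 + 59) gives (1,4) = 53.
Row 1 must total 200; the given cells sum to 137, so (1,2) = 63.
The remaining cell in row 2 is (2,4) = 200 − 157 = 43.
Using row 4: 59 + 57 + 49 + ? → (4,2) = 200 − 165 = 35.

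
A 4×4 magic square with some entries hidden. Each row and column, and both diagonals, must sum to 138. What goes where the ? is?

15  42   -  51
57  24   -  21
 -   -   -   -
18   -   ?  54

From row 1, 138 − (15 + 42 + 51) gives (1,3) = 30.
The remaining cell in row 2 is (2,3) = 138 − 102 = 36.
From column 1, 138 − (15 + 57 + 18) gives (3,1) = 48.
Column 4: 51 + 21 + 54 + ? = 138, so (3,4) = 12.
The remaining cell in main diagonal is (3,3) = 138 − 93 = 45.
Using anti-diagonal: 51 + 36 + 18 + ? → (3,2) = 138 − 105 = 33.
The remaining cell in column 2 is (4,2) = 138 − 99 = 39.
From column 3, 138 − (30 + 36 + 45) gives (4,3) = 27.

27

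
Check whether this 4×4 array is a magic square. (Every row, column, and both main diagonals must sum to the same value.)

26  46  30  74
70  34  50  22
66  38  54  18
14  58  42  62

Row 1: 26 + 46 + 30 + 74 = 176.
Row 2: 70 + 34 + 50 + 22 = 176.
Row 3: 66 + 38 + 54 + 18 = 176.
Row 4: 14 + 58 + 42 + 62 = 176.
Column 1: 26 + 70 + 66 + 14 = 176.
Column 2: 46 + 34 + 38 + 58 = 176.
Column 3: 30 + 50 + 54 + 42 = 176.
Column 4: 74 + 22 + 18 + 62 = 176.
Main diagonal: 26 + 34 + 54 + 62 = 176.
Anti-diagonal: 74 + 50 + 38 + 14 = 176.
All lines sum to 176.

Yes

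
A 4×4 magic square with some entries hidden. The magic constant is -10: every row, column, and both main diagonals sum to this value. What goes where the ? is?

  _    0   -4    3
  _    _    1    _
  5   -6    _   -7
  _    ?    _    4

Row 1 needs -10; the known cells sum to -1, so (1,1) = -9.
Row 3 needs -10; the known cells sum to -8, so (3,3) = -2.
From column 3, -10 − (-4 + 1 + (-2)) gives (4,3) = -5.
Column 4 must total -10; the given cells sum to 0, so (2,4) = -10.
Using main diagonal: -9 + (-2) + 4 + ? → (2,2) = -10 − (-7) = -3.
From anti-diagonal, -10 − (3 + 1 + (-6)) gives (4,1) = -8.
From row 2, -10 − (-3 + 1 + (-10)) gives (2,1) = 2.
From row 4, -10 − (-8 + (-5) + 4) gives (4,2) = -1.

-1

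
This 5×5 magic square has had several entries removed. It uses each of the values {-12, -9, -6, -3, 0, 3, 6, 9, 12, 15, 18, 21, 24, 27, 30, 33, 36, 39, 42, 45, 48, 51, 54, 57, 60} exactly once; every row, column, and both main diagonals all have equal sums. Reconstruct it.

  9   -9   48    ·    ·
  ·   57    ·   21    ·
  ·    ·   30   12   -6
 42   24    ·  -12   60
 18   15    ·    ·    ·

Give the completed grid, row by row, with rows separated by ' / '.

The 25 entries sum to 600, so each line sums to 600/5 = 120.
Row 4 must total 120; the given cells sum to 114, so (4,3) = 6.
Using column 2: -9 + 57 + 24 + 15 + ? → (3,2) = 120 − 87 = 33.
From main diagonal, 120 − (9 + 57 + 30 + (-12)) gives (5,5) = 36.
Anti-diagonal: 21 + 30 + 24 + 18 + ? = 120, so (1,5) = 27.
The remaining cell in row 1 is (1,4) = 120 − 75 = 45.
Row 3 must total 120; the given cells sum to 69, so (3,1) = 51.
Column 1 needs 120; the known cells sum to 120, so (2,1) = 0.
Column 4: 45 + 21 + 12 + (-12) + ? = 120, so (5,4) = 54.
Column 5: 27 + (-6) + 60 + 36 + ? = 120, so (2,5) = 3.
From row 2, 120 − (0 + 57 + 21 + 3) gives (2,3) = 39.
Row 5 must total 120; the given cells sum to 123, so (5,3) = -3.

9 -9 48 45 27 / 0 57 39 21 3 / 51 33 30 12 -6 / 42 24 6 -12 60 / 18 15 -3 54 36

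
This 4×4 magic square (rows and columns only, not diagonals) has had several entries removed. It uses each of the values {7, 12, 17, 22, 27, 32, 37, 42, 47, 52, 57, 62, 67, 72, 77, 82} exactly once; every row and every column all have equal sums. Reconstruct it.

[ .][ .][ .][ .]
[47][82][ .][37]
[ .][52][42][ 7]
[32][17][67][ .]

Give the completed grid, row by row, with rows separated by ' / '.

22 27 57 72 / 47 82 12 37 / 77 52 42 7 / 32 17 67 62

The 16 entries sum to 712, so each line sums to 712/4 = 178.
The remaining cell in row 2 is (2,3) = 178 − 166 = 12.
From row 3, 178 − (52 + 42 + 7) gives (3,1) = 77.
Row 4 needs 178; the known cells sum to 116, so (4,4) = 62.
Column 1 needs 178; the known cells sum to 156, so (1,1) = 22.
From column 2, 178 − (82 + 52 + 17) gives (1,2) = 27.
The remaining cell in column 3 is (1,3) = 178 − 121 = 57.
From column 4, 178 − (37 + 7 + 62) gives (1,4) = 72.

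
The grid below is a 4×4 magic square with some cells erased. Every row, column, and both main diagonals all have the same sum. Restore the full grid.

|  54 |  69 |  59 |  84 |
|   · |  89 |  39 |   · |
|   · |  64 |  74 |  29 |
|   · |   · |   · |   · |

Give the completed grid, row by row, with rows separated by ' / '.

54 69 59 84 / 34 89 39 104 / 99 64 74 29 / 79 44 94 49

Row 1 is already complete: 54 + 69 + 59 + 84 = 266, so that is the magic constant.
Row 3 needs 266; the known cells sum to 167, so (3,1) = 99.
Column 2 needs 266; the known cells sum to 222, so (4,2) = 44.
Column 3: 59 + 39 + 74 + ? = 266, so (4,3) = 94.
Main diagonal: 54 + 89 + 74 + ? = 266, so (4,4) = 49.
From anti-diagonal, 266 − (84 + 39 + 64) gives (4,1) = 79.
Column 1 needs 266; the known cells sum to 232, so (2,1) = 34.
Using column 4: 84 + 29 + 49 + ? → (2,4) = 266 − 162 = 104.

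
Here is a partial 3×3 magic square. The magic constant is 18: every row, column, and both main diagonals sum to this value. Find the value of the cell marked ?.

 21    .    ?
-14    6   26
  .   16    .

Column 1 must total 18; the given cells sum to 7, so (3,1) = 11.
The remaining cell in column 2 is (1,2) = 18 − 22 = -4.
Main diagonal must total 18; the given cells sum to 27, so (3,3) = -9.
The remaining cell in anti-diagonal is (1,3) = 18 − 17 = 1.

1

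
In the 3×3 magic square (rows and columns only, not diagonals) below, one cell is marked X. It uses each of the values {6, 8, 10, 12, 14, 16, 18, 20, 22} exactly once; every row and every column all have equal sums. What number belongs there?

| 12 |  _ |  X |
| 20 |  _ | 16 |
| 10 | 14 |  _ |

8

The 9 entries sum to 126, so each line sums to 126/3 = 42.
Row 2 must total 42; the given cells sum to 36, so (2,2) = 6.
From row 3, 42 − (10 + 14) gives (3,3) = 18.
Column 2 must total 42; the given cells sum to 20, so (1,2) = 22.
Column 3 needs 42; the known cells sum to 34, so (1,3) = 8.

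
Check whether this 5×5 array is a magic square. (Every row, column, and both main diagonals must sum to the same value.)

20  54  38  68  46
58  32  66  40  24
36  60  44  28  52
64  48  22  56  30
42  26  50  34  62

Row 1: 20 + 54 + 38 + 68 + 46 = 226.
Row 2: 58 + 32 + 66 + 40 + 24 = 220.
Row 3: 36 + 60 + 44 + 28 + 52 = 220.
Row 4: 64 + 48 + 22 + 56 + 30 = 220.
Row 5: 42 + 26 + 50 + 34 + 62 = 214.
Column 1: 20 + 58 + 36 + 64 + 42 = 220.
Column 2: 54 + 32 + 60 + 48 + 26 = 220.
Column 3: 38 + 66 + 44 + 22 + 50 = 220.
Column 4: 68 + 40 + 28 + 56 + 34 = 226.
Column 5: 46 + 24 + 52 + 30 + 62 = 214.
Main diagonal: 20 + 32 + 44 + 56 + 62 = 214.
Anti-diagonal: 46 + 40 + 44 + 48 + 42 = 220.

No — row 4 sums to 220 but row 1 sums to 226.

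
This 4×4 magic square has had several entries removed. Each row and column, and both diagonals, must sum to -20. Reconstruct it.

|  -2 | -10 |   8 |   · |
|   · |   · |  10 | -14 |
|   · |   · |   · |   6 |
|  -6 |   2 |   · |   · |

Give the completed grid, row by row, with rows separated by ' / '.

-2 -10 8 -16 / -12 -4 10 -14 / 0 -8 -18 6 / -6 2 -20 4

Using row 1: -2 + (-10) + 8 + ? → (1,4) = -20 − (-4) = -16.
From column 4, -20 − (-16 + (-14) + 6) gives (4,4) = 4.
Anti-diagonal needs -20; the known cells sum to -12, so (3,2) = -8.
From row 4, -20 − (-6 + 2 + 4) gives (4,3) = -20.
Column 2: -10 + (-8) + 2 + ? = -20, so (2,2) = -4.
Using column 3: 8 + 10 + (-20) + ? → (3,3) = -20 − (-2) = -18.
Using row 2: -4 + 10 + (-14) + ? → (2,1) = -20 − (-8) = -12.
Using row 3: -8 + (-18) + 6 + ? → (3,1) = -20 − (-20) = 0.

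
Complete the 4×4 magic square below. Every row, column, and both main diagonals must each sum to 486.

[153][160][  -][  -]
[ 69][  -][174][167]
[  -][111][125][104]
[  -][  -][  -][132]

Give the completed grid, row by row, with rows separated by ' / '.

153 160 90 83 / 69 76 174 167 / 146 111 125 104 / 118 139 97 132

Row 2 needs 486; the known cells sum to 410, so (2,2) = 76.
Row 3: 111 + 125 + 104 + ? = 486, so (3,1) = 146.
Column 1 must total 486; the given cells sum to 368, so (4,1) = 118.
The remaining cell in column 2 is (4,2) = 486 − 347 = 139.
Column 4: 167 + 104 + 132 + ? = 486, so (1,4) = 83.
Row 1 must total 486; the given cells sum to 396, so (1,3) = 90.
Row 4 needs 486; the known cells sum to 389, so (4,3) = 97.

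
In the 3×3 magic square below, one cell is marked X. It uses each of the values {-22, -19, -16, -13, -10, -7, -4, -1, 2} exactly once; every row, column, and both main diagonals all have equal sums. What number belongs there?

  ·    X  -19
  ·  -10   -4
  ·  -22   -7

2

The 9 entries sum to -90, so each line sums to -90/3 = -30.
Row 2 must total -30; the given cells sum to -14, so (2,1) = -16.
Row 3: -22 + (-7) + ? = -30, so (3,1) = -1.
Column 1 needs -30; the known cells sum to -17, so (1,1) = -13.
Using column 2: -10 + (-22) + ? → (1,2) = -30 − (-32) = 2.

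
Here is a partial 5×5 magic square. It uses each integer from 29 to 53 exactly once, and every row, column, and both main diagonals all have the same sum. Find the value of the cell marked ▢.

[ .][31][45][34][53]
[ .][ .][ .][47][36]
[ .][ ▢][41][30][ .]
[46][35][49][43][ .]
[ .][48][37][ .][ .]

52

The entries are 29 through 53, which sum to 1025, so each line sums to 1025/5 = 205.
From row 1, 205 − (31 + 45 + 34 + 53) gives (1,1) = 42.
Row 4 needs 205; the known cells sum to 173, so (4,5) = 32.
Column 3 needs 205; the known cells sum to 172, so (2,3) = 33.
Using column 4: 34 + 47 + 30 + 43 + ? → (5,4) = 205 − 154 = 51.
From anti-diagonal, 205 − (53 + 47 + 41 + 35) gives (5,1) = 29.
Row 5 must total 205; the given cells sum to 165, so (5,5) = 40.
Column 5 must total 205; the given cells sum to 161, so (3,5) = 44.
From main diagonal, 205 − (42 + 41 + 43 + 40) gives (2,2) = 39.
From row 2, 205 − (39 + 33 + 47 + 36) gives (2,1) = 50.
Column 1 must total 205; the given cells sum to 167, so (3,1) = 38.
Column 2: 31 + 39 + 35 + 48 + ? = 205, so (3,2) = 52.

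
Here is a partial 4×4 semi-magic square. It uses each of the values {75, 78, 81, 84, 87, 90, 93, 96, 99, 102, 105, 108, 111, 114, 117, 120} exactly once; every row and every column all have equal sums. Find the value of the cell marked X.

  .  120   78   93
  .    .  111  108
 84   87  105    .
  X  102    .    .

117

The 16 entries sum to 1560, so each line sums to 1560/4 = 390.
The remaining cell in row 1 is (1,1) = 390 − 291 = 99.
Using row 3: 84 + 87 + 105 + ? → (3,4) = 390 − 276 = 114.
Column 2 needs 390; the known cells sum to 309, so (2,2) = 81.
Using column 3: 78 + 111 + 105 + ? → (4,3) = 390 − 294 = 96.
Column 4 needs 390; the known cells sum to 315, so (4,4) = 75.
Row 2 must total 390; the given cells sum to 300, so (2,1) = 90.
Row 4 needs 390; the known cells sum to 273, so (4,1) = 117.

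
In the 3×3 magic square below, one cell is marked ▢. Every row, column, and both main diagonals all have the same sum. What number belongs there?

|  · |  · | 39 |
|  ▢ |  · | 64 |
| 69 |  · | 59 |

44

Column 3 is complete and sums to 162; that is the magic constant.
From row 3, 162 − (69 + 59) gives (3,2) = 34.
Anti-diagonal: 39 + 69 + ? = 162, so (2,2) = 54.
Row 2 needs 162; the known cells sum to 118, so (2,1) = 44.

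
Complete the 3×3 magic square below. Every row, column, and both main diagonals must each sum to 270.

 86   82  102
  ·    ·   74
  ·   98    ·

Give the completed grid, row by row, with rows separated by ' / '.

86 82 102 / 106 90 74 / 78 98 94

Column 2 needs 270; the known cells sum to 180, so (2,2) = 90.
Using column 3: 102 + 74 + ? → (3,3) = 270 − 176 = 94.
Using anti-diagonal: 102 + 90 + ? → (3,1) = 270 − 192 = 78.
From row 2, 270 − (90 + 74) gives (2,1) = 106.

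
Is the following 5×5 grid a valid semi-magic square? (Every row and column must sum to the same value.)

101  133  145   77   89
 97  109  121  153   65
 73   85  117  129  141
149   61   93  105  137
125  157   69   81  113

Yes

Row 1: 101 + 133 + 145 + 77 + 89 = 545.
Row 2: 97 + 109 + 121 + 153 + 65 = 545.
Row 3: 73 + 85 + 117 + 129 + 141 = 545.
Row 4: 149 + 61 + 93 + 105 + 137 = 545.
Row 5: 125 + 157 + 69 + 81 + 113 = 545.
Column 1: 101 + 97 + 73 + 149 + 125 = 545.
Column 2: 133 + 109 + 85 + 61 + 157 = 545.
Column 3: 145 + 121 + 117 + 93 + 69 = 545.
Column 4: 77 + 153 + 129 + 105 + 81 = 545.
Column 5: 89 + 65 + 141 + 137 + 113 = 545.
All lines sum to 545.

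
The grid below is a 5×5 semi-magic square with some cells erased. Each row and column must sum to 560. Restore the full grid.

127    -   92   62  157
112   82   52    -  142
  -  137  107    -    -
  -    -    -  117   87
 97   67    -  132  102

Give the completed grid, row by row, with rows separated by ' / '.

Using row 1: 127 + 92 + 62 + 157 + ? → (1,2) = 560 − 438 = 122.
Row 2 must total 560; the given cells sum to 388, so (2,4) = 172.
Row 5: 97 + 67 + 132 + 102 + ? = 560, so (5,3) = 162.
Using column 2: 122 + 82 + 137 + 67 + ? → (4,2) = 560 − 408 = 152.
From column 3, 560 − (92 + 52 + 107 + 162) gives (4,3) = 147.
Column 4: 62 + 172 + 117 + 132 + ? = 560, so (3,4) = 77.
Column 5: 157 + 142 + 87 + 102 + ? = 560, so (3,5) = 72.
Row 3: 137 + 107 + 77 + 72 + ? = 560, so (3,1) = 167.
Row 4: 152 + 147 + 117 + 87 + ? = 560, so (4,1) = 57.

127 122 92 62 157 / 112 82 52 172 142 / 167 137 107 77 72 / 57 152 147 117 87 / 97 67 162 132 102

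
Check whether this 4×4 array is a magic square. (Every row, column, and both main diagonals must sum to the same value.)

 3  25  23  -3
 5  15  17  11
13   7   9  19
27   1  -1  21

Yes

Row 1: 3 + 25 + 23 + (-3) = 48.
Row 2: 5 + 15 + 17 + 11 = 48.
Row 3: 13 + 7 + 9 + 19 = 48.
Row 4: 27 + 1 + (-1) + 21 = 48.
Column 1: 3 + 5 + 13 + 27 = 48.
Column 2: 25 + 15 + 7 + 1 = 48.
Column 3: 23 + 17 + 9 + (-1) = 48.
Column 4: -3 + 11 + 19 + 21 = 48.
Main diagonal: 3 + 15 + 9 + 21 = 48.
Anti-diagonal: -3 + 17 + 7 + 27 = 48.
All lines sum to 48.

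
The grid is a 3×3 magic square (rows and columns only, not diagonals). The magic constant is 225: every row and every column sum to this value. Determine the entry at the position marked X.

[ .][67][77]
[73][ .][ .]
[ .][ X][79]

The remaining cell in row 1 is (1,1) = 225 − 144 = 81.
The remaining cell in column 1 is (3,1) = 225 − 154 = 71.
Column 3: 77 + 79 + ? = 225, so (2,3) = 69.
Row 2 must total 225; the given cells sum to 142, so (2,2) = 83.
From row 3, 225 − (71 + 79) gives (3,2) = 75.

75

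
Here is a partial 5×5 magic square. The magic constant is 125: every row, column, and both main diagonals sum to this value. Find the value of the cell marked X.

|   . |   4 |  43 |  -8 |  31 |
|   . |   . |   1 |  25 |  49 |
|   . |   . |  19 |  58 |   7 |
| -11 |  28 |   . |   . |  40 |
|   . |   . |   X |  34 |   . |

10

The remaining cell in row 1 is (1,1) = 125 − 70 = 55.
Using column 4: -8 + 25 + 58 + 34 + ? → (4,4) = 125 − 109 = 16.
Column 5 must total 125; the given cells sum to 127, so (5,5) = -2.
The remaining cell in main diagonal is (2,2) = 125 − 88 = 37.
Anti-diagonal must total 125; the given cells sum to 103, so (5,1) = 22.
Row 2: 37 + 1 + 25 + 49 + ? = 125, so (2,1) = 13.
Row 4 must total 125; the given cells sum to 73, so (4,3) = 52.
The remaining cell in column 1 is (3,1) = 125 − 79 = 46.
The remaining cell in column 3 is (5,3) = 125 − 115 = 10.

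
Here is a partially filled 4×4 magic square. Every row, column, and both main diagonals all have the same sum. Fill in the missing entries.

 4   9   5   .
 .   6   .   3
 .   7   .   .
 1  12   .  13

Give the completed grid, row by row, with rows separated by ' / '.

4 9 5 16 / 15 6 10 3 / 14 7 11 2 / 1 12 8 13

Column 2 is already complete: 9 + 6 + 7 + 12 = 34, so that is the magic constant.
Row 1: 4 + 9 + 5 + ? = 34, so (1,4) = 16.
Using row 4: 1 + 12 + 13 + ? → (4,3) = 34 − 26 = 8.
Using column 4: 16 + 3 + 13 + ? → (3,4) = 34 − 32 = 2.
Main diagonal needs 34; the known cells sum to 23, so (3,3) = 11.
Using anti-diagonal: 16 + 7 + 1 + ? → (2,3) = 34 − 24 = 10.
Row 2: 6 + 10 + 3 + ? = 34, so (2,1) = 15.
The remaining cell in row 3 is (3,1) = 34 − 20 = 14.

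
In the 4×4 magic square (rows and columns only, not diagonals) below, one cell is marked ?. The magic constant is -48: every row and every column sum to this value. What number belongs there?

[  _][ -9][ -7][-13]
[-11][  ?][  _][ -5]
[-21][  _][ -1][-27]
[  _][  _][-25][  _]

Row 1: -9 + (-7) + (-13) + ? = -48, so (1,1) = -19.
Row 3 needs -48; the known cells sum to -49, so (3,2) = 1.
Column 1 needs -48; the known cells sum to -51, so (4,1) = 3.
From column 3, -48 − (-7 + (-1) + (-25)) gives (2,3) = -15.
Column 4: -13 + (-5) + (-27) + ? = -48, so (4,4) = -3.
Row 2: -11 + (-15) + (-5) + ? = -48, so (2,2) = -17.

-17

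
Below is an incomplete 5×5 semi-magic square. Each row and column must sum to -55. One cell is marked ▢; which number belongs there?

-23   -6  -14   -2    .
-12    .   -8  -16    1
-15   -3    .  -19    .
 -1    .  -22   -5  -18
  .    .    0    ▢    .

-13

From row 1, -55 − (-23 + (-6) + (-14) + (-2)) gives (1,5) = -10.
Row 2 needs -55; the known cells sum to -35, so (2,2) = -20.
Row 4: -1 + (-22) + (-5) + (-18) + ? = -55, so (4,2) = -9.
Column 1 must total -55; the given cells sum to -51, so (5,1) = -4.
The remaining cell in column 2 is (5,2) = -55 − (-38) = -17.
Column 3 must total -55; the given cells sum to -44, so (3,3) = -11.
Column 4: -2 + (-16) + (-19) + (-5) + ? = -55, so (5,4) = -13.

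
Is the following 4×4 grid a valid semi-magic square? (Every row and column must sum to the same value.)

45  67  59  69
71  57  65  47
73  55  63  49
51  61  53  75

Yes

Row 1: 45 + 67 + 59 + 69 = 240.
Row 2: 71 + 57 + 65 + 47 = 240.
Row 3: 73 + 55 + 63 + 49 = 240.
Row 4: 51 + 61 + 53 + 75 = 240.
Column 1: 45 + 71 + 73 + 51 = 240.
Column 2: 67 + 57 + 55 + 61 = 240.
Column 3: 59 + 65 + 63 + 53 = 240.
Column 4: 69 + 47 + 49 + 75 = 240.
All lines sum to 240.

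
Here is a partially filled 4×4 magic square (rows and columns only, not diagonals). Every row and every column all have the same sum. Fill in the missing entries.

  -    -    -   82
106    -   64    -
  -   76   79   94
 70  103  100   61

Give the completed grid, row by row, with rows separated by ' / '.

73 88 91 82 / 106 67 64 97 / 85 76 79 94 / 70 103 100 61

Row 4 is already complete: 70 + 103 + 100 + 61 = 334, so that is the magic constant.
Row 3 must total 334; the given cells sum to 249, so (3,1) = 85.
From column 1, 334 − (106 + 85 + 70) gives (1,1) = 73.
Column 3 must total 334; the given cells sum to 243, so (1,3) = 91.
From column 4, 334 − (82 + 94 + 61) gives (2,4) = 97.
The remaining cell in row 1 is (1,2) = 334 − 246 = 88.
Using row 2: 106 + 64 + 97 + ? → (2,2) = 334 − 267 = 67.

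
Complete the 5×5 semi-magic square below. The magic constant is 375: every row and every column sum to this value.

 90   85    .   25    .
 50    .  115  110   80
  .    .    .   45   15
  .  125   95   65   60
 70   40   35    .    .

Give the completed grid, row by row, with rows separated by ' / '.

From row 2, 375 − (50 + 115 + 110 + 80) gives (2,2) = 20.
The remaining cell in row 4 is (4,1) = 375 − 345 = 30.
Using column 1: 90 + 50 + 30 + 70 + ? → (3,1) = 375 − 240 = 135.
Column 2 needs 375; the known cells sum to 270, so (3,2) = 105.
The remaining cell in column 4 is (5,4) = 375 − 245 = 130.
From row 3, 375 − (135 + 105 + 45 + 15) gives (3,3) = 75.
Row 5: 70 + 40 + 35 + 130 + ? = 375, so (5,5) = 100.
Column 3: 115 + 75 + 95 + 35 + ? = 375, so (1,3) = 55.
Column 5 needs 375; the known cells sum to 255, so (1,5) = 120.

90 85 55 25 120 / 50 20 115 110 80 / 135 105 75 45 15 / 30 125 95 65 60 / 70 40 35 130 100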